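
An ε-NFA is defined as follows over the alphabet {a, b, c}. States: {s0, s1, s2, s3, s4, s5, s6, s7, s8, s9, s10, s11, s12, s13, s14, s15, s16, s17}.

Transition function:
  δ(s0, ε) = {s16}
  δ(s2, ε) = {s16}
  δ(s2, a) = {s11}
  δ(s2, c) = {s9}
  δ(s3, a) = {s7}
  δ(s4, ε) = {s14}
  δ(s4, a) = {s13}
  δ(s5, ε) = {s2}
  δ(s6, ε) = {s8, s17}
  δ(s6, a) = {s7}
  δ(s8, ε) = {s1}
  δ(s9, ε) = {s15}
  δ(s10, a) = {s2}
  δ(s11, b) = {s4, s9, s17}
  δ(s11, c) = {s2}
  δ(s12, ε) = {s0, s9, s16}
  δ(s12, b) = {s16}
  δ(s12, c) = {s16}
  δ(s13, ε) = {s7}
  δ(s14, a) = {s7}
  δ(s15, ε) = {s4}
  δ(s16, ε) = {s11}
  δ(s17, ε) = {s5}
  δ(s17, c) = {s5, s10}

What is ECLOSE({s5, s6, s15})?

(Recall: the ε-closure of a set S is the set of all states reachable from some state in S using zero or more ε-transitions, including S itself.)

Start with {s5, s6, s15}.
From s5 via ε: add s2.
From s6 via ε: add s8, s17.
From s15 via ε: add s4.
From s2 via ε: add s16.
From s4 via ε: add s14.
From s8 via ε: add s1.
From s16 via ε: add s11.
No new states can be added; the closed set is {s1, s2, s4, s5, s6, s8, s11, s14, s15, s16, s17}.

{s1, s2, s4, s5, s6, s8, s11, s14, s15, s16, s17}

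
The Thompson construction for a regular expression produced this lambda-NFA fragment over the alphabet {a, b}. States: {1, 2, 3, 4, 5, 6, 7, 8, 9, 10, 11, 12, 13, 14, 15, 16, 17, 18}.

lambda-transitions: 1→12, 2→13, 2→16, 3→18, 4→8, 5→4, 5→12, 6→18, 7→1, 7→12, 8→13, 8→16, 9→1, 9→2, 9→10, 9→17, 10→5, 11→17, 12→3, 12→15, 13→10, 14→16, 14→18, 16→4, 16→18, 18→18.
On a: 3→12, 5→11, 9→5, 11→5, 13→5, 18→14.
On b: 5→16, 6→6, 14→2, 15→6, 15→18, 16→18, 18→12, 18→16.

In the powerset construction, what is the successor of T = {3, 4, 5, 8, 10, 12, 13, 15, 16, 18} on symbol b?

{3, 4, 5, 6, 8, 10, 12, 13, 15, 16, 18}

5 on b → {16}.
15 on b → {6, 18}.
16 on b → {18}.
18 on b → {12, 16}.
No b-transition from 3, 4, 8, 10, 12, 13.
Union after reading b: {6, 12, 16, 18}.
Now take the lambda-closure:
From 12 via lambda: add 3, 15.
From 16 via lambda: add 4.
From 4 via lambda: add 8.
From 8 via lambda: add 13.
From 13 via lambda: add 10.
From 10 via lambda: add 5.
No new states can be added; the closed set is {3, 4, 5, 6, 8, 10, 12, 13, 15, 16, 18}.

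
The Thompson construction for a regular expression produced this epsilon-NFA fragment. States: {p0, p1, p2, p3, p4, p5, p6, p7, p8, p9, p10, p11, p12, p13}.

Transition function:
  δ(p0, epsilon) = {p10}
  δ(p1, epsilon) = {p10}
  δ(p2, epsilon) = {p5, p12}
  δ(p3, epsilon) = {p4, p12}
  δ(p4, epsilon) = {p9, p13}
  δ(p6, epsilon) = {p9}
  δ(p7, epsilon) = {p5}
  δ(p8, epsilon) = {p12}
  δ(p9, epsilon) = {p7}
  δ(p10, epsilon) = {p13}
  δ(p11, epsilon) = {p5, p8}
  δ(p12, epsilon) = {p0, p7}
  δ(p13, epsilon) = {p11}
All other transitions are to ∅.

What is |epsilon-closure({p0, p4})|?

10

Start with {p0, p4}.
From p0 via epsilon: add p10.
From p4 via epsilon: add p9, p13.
From p9 via epsilon: add p7.
From p13 via epsilon: add p11.
From p7 via epsilon: add p5.
From p11 via epsilon: add p8.
From p8 via epsilon: add p12.
epsilon-closure = {p0, p4, p5, p7, p8, p9, p10, p11, p12, p13}, which has 10 states.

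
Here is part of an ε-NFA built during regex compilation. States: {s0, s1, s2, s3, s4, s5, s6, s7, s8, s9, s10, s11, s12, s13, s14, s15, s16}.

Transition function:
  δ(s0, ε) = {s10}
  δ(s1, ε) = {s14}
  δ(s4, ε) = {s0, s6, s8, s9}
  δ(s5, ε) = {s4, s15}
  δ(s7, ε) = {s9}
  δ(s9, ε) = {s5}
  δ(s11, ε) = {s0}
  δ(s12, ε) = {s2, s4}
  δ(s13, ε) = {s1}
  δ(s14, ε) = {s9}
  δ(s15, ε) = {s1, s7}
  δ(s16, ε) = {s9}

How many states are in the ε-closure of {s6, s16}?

Start with {s6, s16}.
From s16 via ε: add s9.
From s9 via ε: add s5.
From s5 via ε: add s4, s15.
From s4 via ε: add s0, s8.
From s15 via ε: add s1, s7.
From s0 via ε: add s10.
From s1 via ε: add s14.
ε-closure = {s0, s1, s4, s5, s6, s7, s8, s9, s10, s14, s15, s16}, which has 12 states.

12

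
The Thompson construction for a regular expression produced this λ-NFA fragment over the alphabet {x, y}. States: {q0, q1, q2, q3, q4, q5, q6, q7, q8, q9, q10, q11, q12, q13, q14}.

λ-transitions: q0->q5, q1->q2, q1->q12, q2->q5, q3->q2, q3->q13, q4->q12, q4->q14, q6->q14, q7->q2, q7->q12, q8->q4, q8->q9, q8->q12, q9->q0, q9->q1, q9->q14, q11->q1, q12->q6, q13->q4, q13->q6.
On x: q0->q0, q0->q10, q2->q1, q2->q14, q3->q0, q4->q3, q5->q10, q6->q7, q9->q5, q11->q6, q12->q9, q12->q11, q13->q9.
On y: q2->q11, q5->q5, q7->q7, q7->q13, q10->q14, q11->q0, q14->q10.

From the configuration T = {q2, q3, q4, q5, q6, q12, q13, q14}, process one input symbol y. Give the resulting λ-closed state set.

q2 on y → {q11}.
q5 on y → {q5}.
q14 on y → {q10}.
No y-transition from q3, q4, q6, q12, q13.
Union after reading y: {q5, q10, q11}.
Now take the λ-closure:
From q11 via λ: add q1.
From q1 via λ: add q2, q12.
From q12 via λ: add q6.
From q6 via λ: add q14.
No new states can be added; the closed set is {q1, q2, q5, q6, q10, q11, q12, q14}.

{q1, q2, q5, q6, q10, q11, q12, q14}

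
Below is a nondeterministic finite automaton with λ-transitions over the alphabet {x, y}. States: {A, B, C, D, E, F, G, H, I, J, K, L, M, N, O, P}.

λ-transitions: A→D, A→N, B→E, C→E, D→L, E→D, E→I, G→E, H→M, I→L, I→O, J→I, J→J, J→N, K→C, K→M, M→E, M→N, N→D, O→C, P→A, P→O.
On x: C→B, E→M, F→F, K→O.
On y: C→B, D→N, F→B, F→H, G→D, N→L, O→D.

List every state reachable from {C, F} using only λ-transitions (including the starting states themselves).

Start with {C, F}.
From C via λ: add E.
From E via λ: add D, I.
From D via λ: add L.
From I via λ: add O.
No new states can be added; the closed set is {C, D, E, F, I, L, O}.

{C, D, E, F, I, L, O}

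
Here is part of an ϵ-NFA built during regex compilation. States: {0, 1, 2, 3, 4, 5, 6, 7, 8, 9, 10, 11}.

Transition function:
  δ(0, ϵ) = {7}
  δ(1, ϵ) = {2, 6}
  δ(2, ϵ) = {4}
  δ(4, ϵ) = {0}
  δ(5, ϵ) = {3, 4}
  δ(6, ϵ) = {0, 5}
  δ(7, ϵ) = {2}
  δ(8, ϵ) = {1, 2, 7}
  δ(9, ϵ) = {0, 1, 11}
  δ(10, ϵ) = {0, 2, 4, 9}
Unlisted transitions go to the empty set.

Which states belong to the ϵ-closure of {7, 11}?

Start with {7, 11}.
From 7 via ϵ: add 2.
From 2 via ϵ: add 4.
From 4 via ϵ: add 0.
No new states can be added; the closed set is {0, 2, 4, 7, 11}.

{0, 2, 4, 7, 11}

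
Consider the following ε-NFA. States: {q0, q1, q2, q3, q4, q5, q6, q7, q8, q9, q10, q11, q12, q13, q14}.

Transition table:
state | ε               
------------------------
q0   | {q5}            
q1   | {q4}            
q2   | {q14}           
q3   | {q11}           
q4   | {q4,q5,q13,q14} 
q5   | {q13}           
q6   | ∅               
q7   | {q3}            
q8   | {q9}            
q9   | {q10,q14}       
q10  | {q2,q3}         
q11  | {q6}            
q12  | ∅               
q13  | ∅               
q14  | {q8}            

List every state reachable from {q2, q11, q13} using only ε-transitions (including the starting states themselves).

Start with {q2, q11, q13}.
From q2 via ε: add q14.
From q11 via ε: add q6.
From q14 via ε: add q8.
From q8 via ε: add q9.
From q9 via ε: add q10.
From q10 via ε: add q3.
No new states can be added; the closed set is {q2, q3, q6, q8, q9, q10, q11, q13, q14}.

{q2, q3, q6, q8, q9, q10, q11, q13, q14}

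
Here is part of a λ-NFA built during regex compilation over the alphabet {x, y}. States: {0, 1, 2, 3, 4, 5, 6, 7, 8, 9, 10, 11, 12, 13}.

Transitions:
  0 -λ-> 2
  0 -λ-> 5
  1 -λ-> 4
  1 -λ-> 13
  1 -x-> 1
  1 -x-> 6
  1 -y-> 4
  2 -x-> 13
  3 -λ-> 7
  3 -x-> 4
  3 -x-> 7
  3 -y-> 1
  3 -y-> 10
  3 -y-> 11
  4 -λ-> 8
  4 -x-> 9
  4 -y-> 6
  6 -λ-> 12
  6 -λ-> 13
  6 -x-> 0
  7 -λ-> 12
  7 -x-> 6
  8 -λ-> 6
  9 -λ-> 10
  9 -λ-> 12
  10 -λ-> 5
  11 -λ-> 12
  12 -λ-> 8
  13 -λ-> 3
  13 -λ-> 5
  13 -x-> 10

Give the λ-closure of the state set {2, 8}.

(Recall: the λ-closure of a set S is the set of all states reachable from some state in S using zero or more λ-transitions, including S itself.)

Start with {2, 8}.
From 8 via λ: add 6.
From 6 via λ: add 12, 13.
From 13 via λ: add 3, 5.
From 3 via λ: add 7.
No new states can be added; the closed set is {2, 3, 5, 6, 7, 8, 12, 13}.

{2, 3, 5, 6, 7, 8, 12, 13}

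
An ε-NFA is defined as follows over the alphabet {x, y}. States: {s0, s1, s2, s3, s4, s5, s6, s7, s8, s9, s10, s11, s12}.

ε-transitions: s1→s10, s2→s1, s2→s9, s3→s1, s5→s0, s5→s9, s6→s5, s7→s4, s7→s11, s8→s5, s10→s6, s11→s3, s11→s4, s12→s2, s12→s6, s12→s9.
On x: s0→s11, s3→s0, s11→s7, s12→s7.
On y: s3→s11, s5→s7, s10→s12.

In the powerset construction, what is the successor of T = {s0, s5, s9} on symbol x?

{s0, s1, s3, s4, s5, s6, s9, s10, s11}

s0 on x → {s11}.
No x-transition from s5, s9.
Union after reading x: {s11}.
Now take the ε-closure:
From s11 via ε: add s3, s4.
From s3 via ε: add s1.
From s1 via ε: add s10.
From s10 via ε: add s6.
From s6 via ε: add s5.
From s5 via ε: add s0, s9.
No new states can be added; the closed set is {s0, s1, s3, s4, s5, s6, s9, s10, s11}.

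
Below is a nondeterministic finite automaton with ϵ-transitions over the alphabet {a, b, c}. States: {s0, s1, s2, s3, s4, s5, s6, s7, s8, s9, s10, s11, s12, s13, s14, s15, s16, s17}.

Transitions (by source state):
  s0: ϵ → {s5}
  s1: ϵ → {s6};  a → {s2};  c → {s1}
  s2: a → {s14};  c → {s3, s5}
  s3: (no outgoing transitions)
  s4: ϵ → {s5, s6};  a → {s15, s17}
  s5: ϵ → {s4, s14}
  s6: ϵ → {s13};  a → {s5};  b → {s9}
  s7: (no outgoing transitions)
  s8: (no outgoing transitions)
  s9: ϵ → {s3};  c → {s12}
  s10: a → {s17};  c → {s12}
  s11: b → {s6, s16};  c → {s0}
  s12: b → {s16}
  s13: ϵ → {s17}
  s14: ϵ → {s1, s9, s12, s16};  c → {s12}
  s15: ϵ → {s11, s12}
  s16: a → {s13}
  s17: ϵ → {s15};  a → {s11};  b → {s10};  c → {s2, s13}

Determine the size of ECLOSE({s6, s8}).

7

Start with {s6, s8}.
From s6 via ϵ: add s13.
From s13 via ϵ: add s17.
From s17 via ϵ: add s15.
From s15 via ϵ: add s11, s12.
ϵ-closure = {s6, s8, s11, s12, s13, s15, s17}, which has 7 states.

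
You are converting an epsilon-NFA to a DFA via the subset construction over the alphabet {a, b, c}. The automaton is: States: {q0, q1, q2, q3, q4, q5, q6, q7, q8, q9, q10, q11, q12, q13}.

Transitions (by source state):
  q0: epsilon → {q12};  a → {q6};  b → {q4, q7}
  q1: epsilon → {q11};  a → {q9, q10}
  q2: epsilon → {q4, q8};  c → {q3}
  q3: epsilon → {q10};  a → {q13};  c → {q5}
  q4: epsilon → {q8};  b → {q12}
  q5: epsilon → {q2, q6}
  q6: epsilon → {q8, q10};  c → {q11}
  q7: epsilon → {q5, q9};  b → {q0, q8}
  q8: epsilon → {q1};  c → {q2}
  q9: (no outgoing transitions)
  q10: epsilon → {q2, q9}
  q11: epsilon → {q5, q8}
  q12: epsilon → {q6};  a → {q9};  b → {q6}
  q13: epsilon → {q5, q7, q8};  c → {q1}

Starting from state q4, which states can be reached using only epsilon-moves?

{q1, q2, q4, q5, q6, q8, q9, q10, q11}

Start with {q4}.
From q4 via epsilon: add q8.
From q8 via epsilon: add q1.
From q1 via epsilon: add q11.
From q11 via epsilon: add q5.
From q5 via epsilon: add q2, q6.
From q6 via epsilon: add q10.
From q10 via epsilon: add q9.
No new states can be added; the closed set is {q1, q2, q4, q5, q6, q8, q9, q10, q11}.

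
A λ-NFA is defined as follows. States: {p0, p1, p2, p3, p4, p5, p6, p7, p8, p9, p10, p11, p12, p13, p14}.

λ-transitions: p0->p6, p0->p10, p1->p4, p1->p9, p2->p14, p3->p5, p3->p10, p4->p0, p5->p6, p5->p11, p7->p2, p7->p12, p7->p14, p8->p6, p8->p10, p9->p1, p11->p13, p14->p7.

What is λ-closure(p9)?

Start with {p9}.
From p9 via λ: add p1.
From p1 via λ: add p4.
From p4 via λ: add p0.
From p0 via λ: add p6, p10.
No new states can be added; the closed set is {p0, p1, p4, p6, p9, p10}.

{p0, p1, p4, p6, p9, p10}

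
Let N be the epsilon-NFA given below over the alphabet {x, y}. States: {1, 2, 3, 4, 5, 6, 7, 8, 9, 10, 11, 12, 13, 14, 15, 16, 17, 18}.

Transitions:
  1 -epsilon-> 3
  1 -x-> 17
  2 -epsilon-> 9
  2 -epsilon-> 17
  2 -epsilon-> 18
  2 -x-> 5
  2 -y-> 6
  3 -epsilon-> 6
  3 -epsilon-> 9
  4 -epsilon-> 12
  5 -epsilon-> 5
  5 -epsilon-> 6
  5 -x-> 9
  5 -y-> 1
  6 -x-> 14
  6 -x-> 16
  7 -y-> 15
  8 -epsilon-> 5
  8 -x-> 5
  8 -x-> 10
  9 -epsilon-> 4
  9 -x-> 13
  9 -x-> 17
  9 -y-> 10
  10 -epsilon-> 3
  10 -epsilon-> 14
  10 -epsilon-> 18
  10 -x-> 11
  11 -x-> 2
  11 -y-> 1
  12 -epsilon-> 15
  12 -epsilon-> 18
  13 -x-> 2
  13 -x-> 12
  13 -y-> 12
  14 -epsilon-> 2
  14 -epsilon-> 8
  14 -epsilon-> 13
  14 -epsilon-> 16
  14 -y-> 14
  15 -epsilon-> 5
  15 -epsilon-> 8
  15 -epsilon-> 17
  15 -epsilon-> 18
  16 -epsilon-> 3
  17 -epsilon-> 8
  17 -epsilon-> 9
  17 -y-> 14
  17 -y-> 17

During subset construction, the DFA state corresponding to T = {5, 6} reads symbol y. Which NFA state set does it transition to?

5 on y → {1}.
No y-transition from 6.
Union after reading y: {1}.
Now take the epsilon-closure:
From 1 via epsilon: add 3.
From 3 via epsilon: add 6, 9.
From 9 via epsilon: add 4.
From 4 via epsilon: add 12.
From 12 via epsilon: add 15, 18.
From 15 via epsilon: add 5, 8, 17.
No new states can be added; the closed set is {1, 3, 4, 5, 6, 8, 9, 12, 15, 17, 18}.

{1, 3, 4, 5, 6, 8, 9, 12, 15, 17, 18}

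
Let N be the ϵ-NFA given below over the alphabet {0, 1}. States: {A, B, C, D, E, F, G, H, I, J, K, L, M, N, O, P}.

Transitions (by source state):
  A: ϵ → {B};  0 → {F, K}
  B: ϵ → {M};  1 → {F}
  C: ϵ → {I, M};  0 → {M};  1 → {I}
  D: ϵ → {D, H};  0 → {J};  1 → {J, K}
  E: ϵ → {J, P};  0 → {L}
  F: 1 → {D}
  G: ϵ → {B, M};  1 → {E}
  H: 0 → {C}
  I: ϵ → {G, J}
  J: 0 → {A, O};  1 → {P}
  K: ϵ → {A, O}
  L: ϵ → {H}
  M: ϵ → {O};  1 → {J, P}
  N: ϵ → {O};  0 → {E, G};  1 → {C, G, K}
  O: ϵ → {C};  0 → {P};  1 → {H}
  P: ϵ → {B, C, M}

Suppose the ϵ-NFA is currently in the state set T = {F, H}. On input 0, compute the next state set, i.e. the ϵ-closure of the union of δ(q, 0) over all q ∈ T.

H on 0 → {C}.
No 0-transition from F.
Union after reading 0: {C}.
Now take the ϵ-closure:
From C via ϵ: add I, M.
From I via ϵ: add G, J.
From M via ϵ: add O.
From G via ϵ: add B.
No new states can be added; the closed set is {B, C, G, I, J, M, O}.

{B, C, G, I, J, M, O}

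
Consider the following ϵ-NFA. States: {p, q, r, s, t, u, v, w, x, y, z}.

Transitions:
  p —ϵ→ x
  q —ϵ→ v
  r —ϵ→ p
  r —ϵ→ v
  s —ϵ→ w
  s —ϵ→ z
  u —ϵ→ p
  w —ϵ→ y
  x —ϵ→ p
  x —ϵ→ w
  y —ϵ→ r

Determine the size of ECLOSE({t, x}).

Start with {t, x}.
From x via ϵ: add p, w.
From w via ϵ: add y.
From y via ϵ: add r.
From r via ϵ: add v.
ϵ-closure = {p, r, t, v, w, x, y}, which has 7 states.

7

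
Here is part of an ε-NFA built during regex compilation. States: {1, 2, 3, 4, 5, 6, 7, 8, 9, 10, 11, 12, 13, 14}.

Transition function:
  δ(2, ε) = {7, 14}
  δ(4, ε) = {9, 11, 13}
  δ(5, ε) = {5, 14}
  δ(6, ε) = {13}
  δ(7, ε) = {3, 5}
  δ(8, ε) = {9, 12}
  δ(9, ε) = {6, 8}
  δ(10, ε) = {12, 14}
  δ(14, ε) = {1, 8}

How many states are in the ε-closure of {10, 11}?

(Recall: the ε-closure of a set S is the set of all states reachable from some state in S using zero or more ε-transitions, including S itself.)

Start with {10, 11}.
From 10 via ε: add 12, 14.
From 14 via ε: add 1, 8.
From 8 via ε: add 9.
From 9 via ε: add 6.
From 6 via ε: add 13.
ε-closure = {1, 6, 8, 9, 10, 11, 12, 13, 14}, which has 9 states.

9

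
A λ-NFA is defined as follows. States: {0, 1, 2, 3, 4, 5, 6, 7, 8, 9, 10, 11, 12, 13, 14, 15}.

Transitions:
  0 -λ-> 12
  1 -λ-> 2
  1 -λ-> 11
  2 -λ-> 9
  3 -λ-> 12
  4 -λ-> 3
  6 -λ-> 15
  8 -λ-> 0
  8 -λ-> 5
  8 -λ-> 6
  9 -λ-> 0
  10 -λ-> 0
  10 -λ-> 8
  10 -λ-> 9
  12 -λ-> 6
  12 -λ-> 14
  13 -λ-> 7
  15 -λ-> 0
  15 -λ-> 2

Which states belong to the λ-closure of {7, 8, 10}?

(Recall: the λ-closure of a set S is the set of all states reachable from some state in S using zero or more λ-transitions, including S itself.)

{0, 2, 5, 6, 7, 8, 9, 10, 12, 14, 15}

Start with {7, 8, 10}.
From 8 via λ: add 0, 5, 6.
From 10 via λ: add 9.
From 0 via λ: add 12.
From 6 via λ: add 15.
From 12 via λ: add 14.
From 15 via λ: add 2.
No new states can be added; the closed set is {0, 2, 5, 6, 7, 8, 9, 10, 12, 14, 15}.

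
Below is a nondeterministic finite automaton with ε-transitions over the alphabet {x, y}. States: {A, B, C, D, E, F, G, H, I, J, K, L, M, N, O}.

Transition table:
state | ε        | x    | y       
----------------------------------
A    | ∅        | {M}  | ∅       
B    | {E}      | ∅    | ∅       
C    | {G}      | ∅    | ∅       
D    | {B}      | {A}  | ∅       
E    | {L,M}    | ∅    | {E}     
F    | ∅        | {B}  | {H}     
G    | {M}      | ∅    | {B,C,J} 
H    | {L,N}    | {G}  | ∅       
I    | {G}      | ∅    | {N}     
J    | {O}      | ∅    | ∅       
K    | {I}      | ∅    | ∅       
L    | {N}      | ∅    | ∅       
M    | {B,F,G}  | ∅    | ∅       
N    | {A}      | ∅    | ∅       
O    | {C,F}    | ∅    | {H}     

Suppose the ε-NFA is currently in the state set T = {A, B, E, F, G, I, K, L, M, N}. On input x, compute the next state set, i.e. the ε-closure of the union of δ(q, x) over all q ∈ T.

{A, B, E, F, G, L, M, N}

A on x → {M}.
F on x → {B}.
No x-transition from B, E, G, I, K, L, M, N.
Union after reading x: {B, M}.
Now take the ε-closure:
From B via ε: add E.
From M via ε: add F, G.
From E via ε: add L.
From L via ε: add N.
From N via ε: add A.
No new states can be added; the closed set is {A, B, E, F, G, L, M, N}.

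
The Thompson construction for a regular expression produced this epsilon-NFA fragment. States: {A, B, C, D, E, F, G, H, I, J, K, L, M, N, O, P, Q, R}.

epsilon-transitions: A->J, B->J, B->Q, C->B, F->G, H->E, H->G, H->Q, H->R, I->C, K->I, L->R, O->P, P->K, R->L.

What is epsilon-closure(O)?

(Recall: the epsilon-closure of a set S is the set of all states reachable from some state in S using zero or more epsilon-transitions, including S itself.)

{B, C, I, J, K, O, P, Q}

Start with {O}.
From O via epsilon: add P.
From P via epsilon: add K.
From K via epsilon: add I.
From I via epsilon: add C.
From C via epsilon: add B.
From B via epsilon: add J, Q.
No new states can be added; the closed set is {B, C, I, J, K, O, P, Q}.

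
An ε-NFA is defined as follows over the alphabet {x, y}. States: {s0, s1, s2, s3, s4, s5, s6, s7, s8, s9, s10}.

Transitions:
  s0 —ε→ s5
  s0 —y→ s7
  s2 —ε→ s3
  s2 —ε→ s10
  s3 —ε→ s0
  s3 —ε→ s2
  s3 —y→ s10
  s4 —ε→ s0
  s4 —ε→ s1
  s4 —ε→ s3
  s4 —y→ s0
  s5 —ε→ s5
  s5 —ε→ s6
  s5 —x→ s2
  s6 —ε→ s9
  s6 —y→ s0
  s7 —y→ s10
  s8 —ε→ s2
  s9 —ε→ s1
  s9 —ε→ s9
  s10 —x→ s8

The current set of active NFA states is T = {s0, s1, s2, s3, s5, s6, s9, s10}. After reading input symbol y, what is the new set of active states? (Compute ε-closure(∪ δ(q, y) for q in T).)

{s0, s1, s5, s6, s7, s9, s10}

s0 on y → {s7}.
s3 on y → {s10}.
s6 on y → {s0}.
No y-transition from s1, s2, s5, s9, s10.
Union after reading y: {s0, s7, s10}.
Now take the ε-closure:
From s0 via ε: add s5.
From s5 via ε: add s6.
From s6 via ε: add s9.
From s9 via ε: add s1.
No new states can be added; the closed set is {s0, s1, s5, s6, s7, s9, s10}.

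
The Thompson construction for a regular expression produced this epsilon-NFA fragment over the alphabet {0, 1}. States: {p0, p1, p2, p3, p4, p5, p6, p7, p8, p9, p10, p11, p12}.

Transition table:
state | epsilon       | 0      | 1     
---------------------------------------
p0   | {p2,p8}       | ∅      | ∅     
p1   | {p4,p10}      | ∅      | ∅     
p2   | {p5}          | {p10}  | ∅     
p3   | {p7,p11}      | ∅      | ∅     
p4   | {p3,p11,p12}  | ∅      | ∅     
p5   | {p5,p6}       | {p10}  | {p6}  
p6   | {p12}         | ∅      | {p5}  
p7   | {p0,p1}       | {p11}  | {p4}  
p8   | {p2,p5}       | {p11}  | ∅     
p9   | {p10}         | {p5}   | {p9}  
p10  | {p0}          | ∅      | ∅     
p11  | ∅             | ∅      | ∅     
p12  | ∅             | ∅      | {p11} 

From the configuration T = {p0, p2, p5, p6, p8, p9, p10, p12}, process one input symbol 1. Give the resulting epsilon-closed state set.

p5 on 1 → {p6}.
p6 on 1 → {p5}.
p9 on 1 → {p9}.
p12 on 1 → {p11}.
No 1-transition from p0, p2, p8, p10.
Union after reading 1: {p5, p6, p9, p11}.
Now take the epsilon-closure:
From p6 via epsilon: add p12.
From p9 via epsilon: add p10.
From p10 via epsilon: add p0.
From p0 via epsilon: add p2, p8.
No new states can be added; the closed set is {p0, p2, p5, p6, p8, p9, p10, p11, p12}.

{p0, p2, p5, p6, p8, p9, p10, p11, p12}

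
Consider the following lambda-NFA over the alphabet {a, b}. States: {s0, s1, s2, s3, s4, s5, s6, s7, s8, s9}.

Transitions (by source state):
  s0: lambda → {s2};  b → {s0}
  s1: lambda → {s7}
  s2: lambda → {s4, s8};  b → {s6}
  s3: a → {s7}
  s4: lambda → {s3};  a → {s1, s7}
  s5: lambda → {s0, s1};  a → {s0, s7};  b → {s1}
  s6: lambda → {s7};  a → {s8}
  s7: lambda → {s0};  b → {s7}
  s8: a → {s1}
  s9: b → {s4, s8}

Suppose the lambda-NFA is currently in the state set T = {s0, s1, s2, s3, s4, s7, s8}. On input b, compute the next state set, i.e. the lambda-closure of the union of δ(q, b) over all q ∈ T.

{s0, s2, s3, s4, s6, s7, s8}

s0 on b → {s0}.
s2 on b → {s6}.
s7 on b → {s7}.
No b-transition from s1, s3, s4, s8.
Union after reading b: {s0, s6, s7}.
Now take the lambda-closure:
From s0 via lambda: add s2.
From s2 via lambda: add s4, s8.
From s4 via lambda: add s3.
No new states can be added; the closed set is {s0, s2, s3, s4, s6, s7, s8}.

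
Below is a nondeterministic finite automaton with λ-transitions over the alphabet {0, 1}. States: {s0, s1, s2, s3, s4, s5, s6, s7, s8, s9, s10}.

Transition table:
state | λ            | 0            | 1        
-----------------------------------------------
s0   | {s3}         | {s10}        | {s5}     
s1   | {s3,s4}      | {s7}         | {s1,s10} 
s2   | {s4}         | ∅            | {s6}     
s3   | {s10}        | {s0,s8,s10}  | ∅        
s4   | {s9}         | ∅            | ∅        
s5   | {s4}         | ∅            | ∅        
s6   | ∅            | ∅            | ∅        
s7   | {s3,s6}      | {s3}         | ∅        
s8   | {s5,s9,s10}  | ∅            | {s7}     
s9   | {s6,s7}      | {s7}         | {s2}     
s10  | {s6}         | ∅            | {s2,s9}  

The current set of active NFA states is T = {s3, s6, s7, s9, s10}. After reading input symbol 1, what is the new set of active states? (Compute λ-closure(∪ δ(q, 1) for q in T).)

{s2, s3, s4, s6, s7, s9, s10}

s9 on 1 → {s2}.
s10 on 1 → {s2, s9}.
No 1-transition from s3, s6, s7.
Union after reading 1: {s2, s9}.
Now take the λ-closure:
From s2 via λ: add s4.
From s9 via λ: add s6, s7.
From s7 via λ: add s3.
From s3 via λ: add s10.
No new states can be added; the closed set is {s2, s3, s4, s6, s7, s9, s10}.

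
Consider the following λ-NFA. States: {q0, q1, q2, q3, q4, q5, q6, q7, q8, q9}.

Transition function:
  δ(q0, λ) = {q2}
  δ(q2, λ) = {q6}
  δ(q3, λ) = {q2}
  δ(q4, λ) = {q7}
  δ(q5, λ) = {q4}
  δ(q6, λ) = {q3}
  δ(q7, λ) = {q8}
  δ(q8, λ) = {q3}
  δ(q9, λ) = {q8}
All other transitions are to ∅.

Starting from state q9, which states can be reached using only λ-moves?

Start with {q9}.
From q9 via λ: add q8.
From q8 via λ: add q3.
From q3 via λ: add q2.
From q2 via λ: add q6.
No new states can be added; the closed set is {q2, q3, q6, q8, q9}.

{q2, q3, q6, q8, q9}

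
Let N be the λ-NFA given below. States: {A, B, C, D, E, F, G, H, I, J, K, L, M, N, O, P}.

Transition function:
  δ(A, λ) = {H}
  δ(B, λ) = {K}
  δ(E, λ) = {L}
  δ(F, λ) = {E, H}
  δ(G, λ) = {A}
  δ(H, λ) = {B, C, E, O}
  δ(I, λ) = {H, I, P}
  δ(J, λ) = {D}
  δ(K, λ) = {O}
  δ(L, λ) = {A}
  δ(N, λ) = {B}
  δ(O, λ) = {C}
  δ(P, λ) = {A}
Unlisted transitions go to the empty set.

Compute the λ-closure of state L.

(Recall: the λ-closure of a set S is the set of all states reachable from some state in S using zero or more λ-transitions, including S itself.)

Start with {L}.
From L via λ: add A.
From A via λ: add H.
From H via λ: add B, C, E, O.
From B via λ: add K.
No new states can be added; the closed set is {A, B, C, E, H, K, L, O}.

{A, B, C, E, H, K, L, O}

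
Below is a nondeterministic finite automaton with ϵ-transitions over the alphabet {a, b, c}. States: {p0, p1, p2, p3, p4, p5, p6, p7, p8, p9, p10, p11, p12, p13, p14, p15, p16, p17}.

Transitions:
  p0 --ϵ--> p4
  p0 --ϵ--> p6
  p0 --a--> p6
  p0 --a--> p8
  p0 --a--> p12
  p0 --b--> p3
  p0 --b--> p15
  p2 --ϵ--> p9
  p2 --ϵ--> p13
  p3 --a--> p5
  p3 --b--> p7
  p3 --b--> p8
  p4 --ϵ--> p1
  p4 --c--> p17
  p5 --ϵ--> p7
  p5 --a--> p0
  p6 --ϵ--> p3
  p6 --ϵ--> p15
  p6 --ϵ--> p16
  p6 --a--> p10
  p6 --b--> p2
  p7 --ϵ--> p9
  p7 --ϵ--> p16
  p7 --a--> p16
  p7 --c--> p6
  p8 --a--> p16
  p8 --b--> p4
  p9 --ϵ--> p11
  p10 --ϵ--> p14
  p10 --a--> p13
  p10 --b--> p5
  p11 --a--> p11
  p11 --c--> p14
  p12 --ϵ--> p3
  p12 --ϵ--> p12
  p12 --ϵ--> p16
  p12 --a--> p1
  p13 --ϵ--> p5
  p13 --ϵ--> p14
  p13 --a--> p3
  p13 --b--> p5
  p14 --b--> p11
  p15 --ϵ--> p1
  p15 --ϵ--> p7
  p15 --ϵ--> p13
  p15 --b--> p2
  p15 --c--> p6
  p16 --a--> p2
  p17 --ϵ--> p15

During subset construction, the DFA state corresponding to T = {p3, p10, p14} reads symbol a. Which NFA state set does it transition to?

p3 on a → {p5}.
p10 on a → {p13}.
No a-transition from p14.
Union after reading a: {p5, p13}.
Now take the ϵ-closure:
From p5 via ϵ: add p7.
From p13 via ϵ: add p14.
From p7 via ϵ: add p9, p16.
From p9 via ϵ: add p11.
No new states can be added; the closed set is {p5, p7, p9, p11, p13, p14, p16}.

{p5, p7, p9, p11, p13, p14, p16}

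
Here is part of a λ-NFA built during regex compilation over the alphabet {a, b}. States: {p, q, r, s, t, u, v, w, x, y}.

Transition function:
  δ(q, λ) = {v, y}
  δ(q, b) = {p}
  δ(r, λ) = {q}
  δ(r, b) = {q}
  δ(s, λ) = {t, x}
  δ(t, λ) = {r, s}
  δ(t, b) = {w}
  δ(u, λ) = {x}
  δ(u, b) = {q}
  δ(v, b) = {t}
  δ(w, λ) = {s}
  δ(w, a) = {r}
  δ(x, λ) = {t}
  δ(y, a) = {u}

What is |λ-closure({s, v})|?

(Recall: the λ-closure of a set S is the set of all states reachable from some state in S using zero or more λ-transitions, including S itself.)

7

Start with {s, v}.
From s via λ: add t, x.
From t via λ: add r.
From r via λ: add q.
From q via λ: add y.
λ-closure = {q, r, s, t, v, x, y}, which has 7 states.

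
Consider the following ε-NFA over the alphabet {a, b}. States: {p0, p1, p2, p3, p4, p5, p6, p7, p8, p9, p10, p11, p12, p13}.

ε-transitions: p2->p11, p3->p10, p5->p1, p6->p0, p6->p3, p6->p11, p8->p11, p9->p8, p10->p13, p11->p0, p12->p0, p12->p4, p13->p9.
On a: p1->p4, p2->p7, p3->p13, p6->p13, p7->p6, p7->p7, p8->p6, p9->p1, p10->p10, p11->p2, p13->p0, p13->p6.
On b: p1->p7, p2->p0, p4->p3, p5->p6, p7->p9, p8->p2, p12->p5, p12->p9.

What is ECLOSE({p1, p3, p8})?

{p0, p1, p3, p8, p9, p10, p11, p13}

Start with {p1, p3, p8}.
From p3 via ε: add p10.
From p8 via ε: add p11.
From p10 via ε: add p13.
From p11 via ε: add p0.
From p13 via ε: add p9.
No new states can be added; the closed set is {p0, p1, p3, p8, p9, p10, p11, p13}.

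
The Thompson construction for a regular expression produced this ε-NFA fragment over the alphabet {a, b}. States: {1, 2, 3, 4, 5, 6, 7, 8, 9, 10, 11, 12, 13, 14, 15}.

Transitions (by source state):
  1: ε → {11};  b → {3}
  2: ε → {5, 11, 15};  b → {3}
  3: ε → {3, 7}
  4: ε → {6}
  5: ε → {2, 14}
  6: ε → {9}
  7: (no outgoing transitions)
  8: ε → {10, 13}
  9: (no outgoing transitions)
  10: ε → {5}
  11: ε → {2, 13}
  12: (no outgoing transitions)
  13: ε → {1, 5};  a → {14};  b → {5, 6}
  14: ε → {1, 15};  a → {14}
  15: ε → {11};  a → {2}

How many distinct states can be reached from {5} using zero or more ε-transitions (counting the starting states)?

Start with {5}.
From 5 via ε: add 2, 14.
From 2 via ε: add 11, 15.
From 14 via ε: add 1.
From 11 via ε: add 13.
ε-closure = {1, 2, 5, 11, 13, 14, 15}, which has 7 states.

7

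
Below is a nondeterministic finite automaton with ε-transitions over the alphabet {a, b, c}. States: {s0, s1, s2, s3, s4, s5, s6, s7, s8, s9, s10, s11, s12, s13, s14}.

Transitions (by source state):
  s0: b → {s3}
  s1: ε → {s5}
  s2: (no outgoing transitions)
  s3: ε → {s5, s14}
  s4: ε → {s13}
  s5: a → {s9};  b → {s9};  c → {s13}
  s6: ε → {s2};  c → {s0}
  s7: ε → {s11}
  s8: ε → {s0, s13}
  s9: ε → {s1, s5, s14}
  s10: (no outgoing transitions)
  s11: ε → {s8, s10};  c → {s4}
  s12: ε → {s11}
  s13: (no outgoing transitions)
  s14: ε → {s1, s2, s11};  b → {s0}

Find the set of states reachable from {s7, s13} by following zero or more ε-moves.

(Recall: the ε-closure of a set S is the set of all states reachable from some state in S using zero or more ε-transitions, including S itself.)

Start with {s7, s13}.
From s7 via ε: add s11.
From s11 via ε: add s8, s10.
From s8 via ε: add s0.
No new states can be added; the closed set is {s0, s7, s8, s10, s11, s13}.

{s0, s7, s8, s10, s11, s13}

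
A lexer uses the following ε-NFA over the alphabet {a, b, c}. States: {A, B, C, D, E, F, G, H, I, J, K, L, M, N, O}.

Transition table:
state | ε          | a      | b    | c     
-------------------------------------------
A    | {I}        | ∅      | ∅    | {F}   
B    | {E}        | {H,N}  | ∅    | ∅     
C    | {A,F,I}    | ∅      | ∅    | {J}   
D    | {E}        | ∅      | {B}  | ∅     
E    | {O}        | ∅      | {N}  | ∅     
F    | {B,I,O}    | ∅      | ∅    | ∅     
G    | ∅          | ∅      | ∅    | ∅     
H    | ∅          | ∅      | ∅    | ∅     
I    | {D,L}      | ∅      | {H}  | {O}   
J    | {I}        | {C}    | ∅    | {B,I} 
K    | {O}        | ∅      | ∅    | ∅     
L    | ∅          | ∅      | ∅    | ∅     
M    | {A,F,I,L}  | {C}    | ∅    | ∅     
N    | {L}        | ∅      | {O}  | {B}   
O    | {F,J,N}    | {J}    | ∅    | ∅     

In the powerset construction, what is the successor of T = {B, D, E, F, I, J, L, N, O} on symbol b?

D on b → {B}.
E on b → {N}.
I on b → {H}.
N on b → {O}.
No b-transition from B, F, J, L, O.
Union after reading b: {B, H, N, O}.
Now take the ε-closure:
From B via ε: add E.
From N via ε: add L.
From O via ε: add F, J.
From F via ε: add I.
From I via ε: add D.
No new states can be added; the closed set is {B, D, E, F, H, I, J, L, N, O}.

{B, D, E, F, H, I, J, L, N, O}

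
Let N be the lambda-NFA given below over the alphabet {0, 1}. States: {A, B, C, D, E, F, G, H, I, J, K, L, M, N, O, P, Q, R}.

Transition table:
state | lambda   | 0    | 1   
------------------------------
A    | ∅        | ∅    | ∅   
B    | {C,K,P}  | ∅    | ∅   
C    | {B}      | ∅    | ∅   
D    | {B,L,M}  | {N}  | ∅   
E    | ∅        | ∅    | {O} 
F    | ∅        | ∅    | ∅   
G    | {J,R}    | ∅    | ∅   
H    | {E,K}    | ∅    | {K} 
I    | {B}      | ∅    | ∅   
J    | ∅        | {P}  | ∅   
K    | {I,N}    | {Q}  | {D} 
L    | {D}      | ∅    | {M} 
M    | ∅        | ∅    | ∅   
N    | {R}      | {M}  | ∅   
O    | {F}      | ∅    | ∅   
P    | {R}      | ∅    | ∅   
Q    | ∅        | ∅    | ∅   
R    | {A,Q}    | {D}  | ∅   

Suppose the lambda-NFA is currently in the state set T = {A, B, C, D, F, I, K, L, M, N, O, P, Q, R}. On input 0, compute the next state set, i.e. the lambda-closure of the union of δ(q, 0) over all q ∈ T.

D on 0 → {N}.
K on 0 → {Q}.
N on 0 → {M}.
R on 0 → {D}.
No 0-transition from A, B, C, F, I, L, M, O, P, Q.
Union after reading 0: {D, M, N, Q}.
Now take the lambda-closure:
From D via lambda: add B, L.
From N via lambda: add R.
From B via lambda: add C, K, P.
From R via lambda: add A.
From K via lambda: add I.
No new states can be added; the closed set is {A, B, C, D, I, K, L, M, N, P, Q, R}.

{A, B, C, D, I, K, L, M, N, P, Q, R}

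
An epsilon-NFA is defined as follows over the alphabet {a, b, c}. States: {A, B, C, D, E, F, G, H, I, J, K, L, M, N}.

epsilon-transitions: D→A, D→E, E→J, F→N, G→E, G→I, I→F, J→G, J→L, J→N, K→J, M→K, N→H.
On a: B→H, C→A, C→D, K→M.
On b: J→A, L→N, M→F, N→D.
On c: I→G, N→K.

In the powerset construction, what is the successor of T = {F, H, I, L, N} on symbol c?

I on c → {G}.
N on c → {K}.
No c-transition from F, H, L.
Union after reading c: {G, K}.
Now take the epsilon-closure:
From G via epsilon: add E, I.
From K via epsilon: add J.
From I via epsilon: add F.
From J via epsilon: add L, N.
From N via epsilon: add H.
No new states can be added; the closed set is {E, F, G, H, I, J, K, L, N}.

{E, F, G, H, I, J, K, L, N}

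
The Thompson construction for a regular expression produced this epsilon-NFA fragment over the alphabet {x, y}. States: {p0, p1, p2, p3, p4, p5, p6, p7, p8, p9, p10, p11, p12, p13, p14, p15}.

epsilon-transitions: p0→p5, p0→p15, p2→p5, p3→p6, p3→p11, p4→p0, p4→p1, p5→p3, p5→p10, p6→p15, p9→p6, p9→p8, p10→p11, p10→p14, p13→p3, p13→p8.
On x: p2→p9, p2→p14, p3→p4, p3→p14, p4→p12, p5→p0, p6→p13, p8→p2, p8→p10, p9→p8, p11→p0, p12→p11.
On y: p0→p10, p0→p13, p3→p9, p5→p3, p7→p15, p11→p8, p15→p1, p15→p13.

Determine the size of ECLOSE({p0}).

8

Start with {p0}.
From p0 via epsilon: add p5, p15.
From p5 via epsilon: add p3, p10.
From p3 via epsilon: add p6, p11.
From p10 via epsilon: add p14.
epsilon-closure = {p0, p3, p5, p6, p10, p11, p14, p15}, which has 8 states.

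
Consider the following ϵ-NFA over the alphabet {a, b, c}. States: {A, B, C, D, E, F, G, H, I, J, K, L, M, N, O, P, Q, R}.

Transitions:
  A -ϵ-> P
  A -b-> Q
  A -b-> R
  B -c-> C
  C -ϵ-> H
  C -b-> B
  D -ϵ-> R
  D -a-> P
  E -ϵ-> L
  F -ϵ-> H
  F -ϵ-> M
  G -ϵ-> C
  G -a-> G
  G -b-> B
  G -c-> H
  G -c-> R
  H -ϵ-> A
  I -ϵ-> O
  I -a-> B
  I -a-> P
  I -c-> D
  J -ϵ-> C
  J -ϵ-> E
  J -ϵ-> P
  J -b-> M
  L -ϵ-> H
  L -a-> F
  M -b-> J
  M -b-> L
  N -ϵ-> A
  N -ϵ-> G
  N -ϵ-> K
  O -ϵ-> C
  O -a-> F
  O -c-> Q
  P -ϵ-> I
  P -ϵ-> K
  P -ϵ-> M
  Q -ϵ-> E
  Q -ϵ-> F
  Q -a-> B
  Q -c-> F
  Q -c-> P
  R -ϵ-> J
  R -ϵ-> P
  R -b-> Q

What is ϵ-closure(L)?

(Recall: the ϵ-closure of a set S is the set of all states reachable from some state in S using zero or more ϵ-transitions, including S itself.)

{A, C, H, I, K, L, M, O, P}

Start with {L}.
From L via ϵ: add H.
From H via ϵ: add A.
From A via ϵ: add P.
From P via ϵ: add I, K, M.
From I via ϵ: add O.
From O via ϵ: add C.
No new states can be added; the closed set is {A, C, H, I, K, L, M, O, P}.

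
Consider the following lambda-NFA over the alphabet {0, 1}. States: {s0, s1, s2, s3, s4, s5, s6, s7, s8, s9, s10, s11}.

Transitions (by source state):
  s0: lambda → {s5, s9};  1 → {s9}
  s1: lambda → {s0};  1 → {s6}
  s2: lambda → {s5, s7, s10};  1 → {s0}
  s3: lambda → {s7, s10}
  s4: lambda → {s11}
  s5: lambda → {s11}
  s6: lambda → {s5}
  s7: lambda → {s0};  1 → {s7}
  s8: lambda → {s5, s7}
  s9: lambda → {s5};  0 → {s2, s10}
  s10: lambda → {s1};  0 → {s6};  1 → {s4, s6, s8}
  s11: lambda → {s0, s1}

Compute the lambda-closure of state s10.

Start with {s10}.
From s10 via lambda: add s1.
From s1 via lambda: add s0.
From s0 via lambda: add s5, s9.
From s5 via lambda: add s11.
No new states can be added; the closed set is {s0, s1, s5, s9, s10, s11}.

{s0, s1, s5, s9, s10, s11}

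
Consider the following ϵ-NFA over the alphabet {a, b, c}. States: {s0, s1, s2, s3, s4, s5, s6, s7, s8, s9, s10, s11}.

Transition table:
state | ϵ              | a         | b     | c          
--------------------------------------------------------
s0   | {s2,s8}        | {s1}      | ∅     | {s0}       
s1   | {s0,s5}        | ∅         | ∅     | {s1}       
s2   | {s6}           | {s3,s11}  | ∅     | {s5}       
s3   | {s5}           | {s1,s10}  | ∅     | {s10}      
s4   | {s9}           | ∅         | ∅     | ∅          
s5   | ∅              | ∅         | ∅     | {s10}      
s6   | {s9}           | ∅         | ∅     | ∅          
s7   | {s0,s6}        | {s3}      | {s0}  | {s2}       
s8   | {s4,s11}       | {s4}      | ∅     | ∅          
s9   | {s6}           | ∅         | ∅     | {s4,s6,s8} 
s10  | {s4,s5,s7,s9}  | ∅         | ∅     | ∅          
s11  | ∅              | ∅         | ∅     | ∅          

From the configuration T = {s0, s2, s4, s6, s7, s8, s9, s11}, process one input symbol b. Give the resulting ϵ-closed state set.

{s0, s2, s4, s6, s8, s9, s11}

s7 on b → {s0}.
No b-transition from s0, s2, s4, s6, s8, s9, s11.
Union after reading b: {s0}.
Now take the ϵ-closure:
From s0 via ϵ: add s2, s8.
From s2 via ϵ: add s6.
From s8 via ϵ: add s4, s11.
From s4 via ϵ: add s9.
No new states can be added; the closed set is {s0, s2, s4, s6, s8, s9, s11}.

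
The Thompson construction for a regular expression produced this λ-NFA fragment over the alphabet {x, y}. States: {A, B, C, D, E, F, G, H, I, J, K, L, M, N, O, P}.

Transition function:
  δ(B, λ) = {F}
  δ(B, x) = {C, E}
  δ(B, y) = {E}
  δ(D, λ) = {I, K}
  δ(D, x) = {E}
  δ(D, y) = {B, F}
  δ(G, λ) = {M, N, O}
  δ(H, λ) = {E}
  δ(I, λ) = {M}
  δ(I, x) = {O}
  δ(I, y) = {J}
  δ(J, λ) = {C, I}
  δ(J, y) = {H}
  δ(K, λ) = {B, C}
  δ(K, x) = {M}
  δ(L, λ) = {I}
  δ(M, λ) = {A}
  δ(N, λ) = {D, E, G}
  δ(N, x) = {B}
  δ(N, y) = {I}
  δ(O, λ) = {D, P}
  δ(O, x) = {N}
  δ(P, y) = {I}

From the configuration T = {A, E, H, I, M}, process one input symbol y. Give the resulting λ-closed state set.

I on y → {J}.
No y-transition from A, E, H, M.
Union after reading y: {J}.
Now take the λ-closure:
From J via λ: add C, I.
From I via λ: add M.
From M via λ: add A.
No new states can be added; the closed set is {A, C, I, J, M}.

{A, C, I, J, M}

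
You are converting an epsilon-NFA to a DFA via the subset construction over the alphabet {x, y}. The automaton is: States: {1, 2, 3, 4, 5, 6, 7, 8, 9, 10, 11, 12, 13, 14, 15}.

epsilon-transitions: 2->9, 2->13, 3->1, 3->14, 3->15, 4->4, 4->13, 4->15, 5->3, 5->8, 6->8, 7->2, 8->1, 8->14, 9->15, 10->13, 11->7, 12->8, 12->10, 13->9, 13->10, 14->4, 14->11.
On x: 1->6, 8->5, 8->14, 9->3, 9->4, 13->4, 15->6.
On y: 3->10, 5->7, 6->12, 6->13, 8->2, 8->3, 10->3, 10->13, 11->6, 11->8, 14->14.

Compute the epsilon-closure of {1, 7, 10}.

Start with {1, 7, 10}.
From 7 via epsilon: add 2.
From 10 via epsilon: add 13.
From 2 via epsilon: add 9.
From 9 via epsilon: add 15.
No new states can be added; the closed set is {1, 2, 7, 9, 10, 13, 15}.

{1, 2, 7, 9, 10, 13, 15}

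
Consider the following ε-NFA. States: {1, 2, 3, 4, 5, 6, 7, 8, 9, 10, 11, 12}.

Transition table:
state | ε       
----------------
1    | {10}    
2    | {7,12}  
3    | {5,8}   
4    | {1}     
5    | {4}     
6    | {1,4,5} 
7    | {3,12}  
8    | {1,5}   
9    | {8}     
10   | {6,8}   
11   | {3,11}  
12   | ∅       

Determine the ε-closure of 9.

{1, 4, 5, 6, 8, 9, 10}

Start with {9}.
From 9 via ε: add 8.
From 8 via ε: add 1, 5.
From 1 via ε: add 10.
From 5 via ε: add 4.
From 10 via ε: add 6.
No new states can be added; the closed set is {1, 4, 5, 6, 8, 9, 10}.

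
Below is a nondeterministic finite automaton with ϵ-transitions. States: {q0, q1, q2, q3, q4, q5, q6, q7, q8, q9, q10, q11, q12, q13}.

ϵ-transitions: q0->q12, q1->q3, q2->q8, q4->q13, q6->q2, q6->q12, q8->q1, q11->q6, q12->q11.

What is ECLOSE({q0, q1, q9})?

Start with {q0, q1, q9}.
From q0 via ϵ: add q12.
From q1 via ϵ: add q3.
From q12 via ϵ: add q11.
From q11 via ϵ: add q6.
From q6 via ϵ: add q2.
From q2 via ϵ: add q8.
No new states can be added; the closed set is {q0, q1, q2, q3, q6, q8, q9, q11, q12}.

{q0, q1, q2, q3, q6, q8, q9, q11, q12}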